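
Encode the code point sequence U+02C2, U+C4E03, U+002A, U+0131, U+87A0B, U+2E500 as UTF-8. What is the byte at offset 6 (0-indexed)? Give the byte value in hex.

U+02C2 → 2-byte form CB 82 at offsets 0–1.
U+C4E03 → 4-byte form F3 84 B8 83 at offsets 2–5.
U+002A → 1-byte form 2A at offsets 6–6.
Offset 6 falls in char 3's range; it's byte 1 of 2A = 0x2A.

0x2A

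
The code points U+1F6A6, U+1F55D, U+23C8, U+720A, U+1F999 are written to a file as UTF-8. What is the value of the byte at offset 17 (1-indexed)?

0xA6

1-indexed offset 17 is 0-indexed offset 16.
U+1F6A6 → 4-byte form F0 9F 9A A6 at offsets 0–3.
U+1F55D → 4-byte form F0 9F 95 9D at offsets 4–7.
U+23C8 → 3-byte form E2 8F 88 at offsets 8–10.
U+720A → 3-byte form E7 88 8A at offsets 11–13.
U+1F999 → 4-byte form F0 9F A6 99 at offsets 14–17.
Offset 16 falls in char 5's range; it's byte 3 of F0 9F A6 99 = 0xA6.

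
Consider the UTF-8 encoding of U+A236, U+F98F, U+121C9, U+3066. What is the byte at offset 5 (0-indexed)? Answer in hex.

0x8F

U+A236 → 3-byte form EA 88 B6 at offsets 0–2.
U+F98F → 3-byte form EF A6 8F at offsets 3–5.
Offset 5 falls in char 2's range; it's byte 3 of EF A6 8F = 0x8F.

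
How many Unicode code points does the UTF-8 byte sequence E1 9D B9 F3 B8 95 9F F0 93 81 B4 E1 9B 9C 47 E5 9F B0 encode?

Byte at offset 0: 0xE1 = 11100001 → 3-byte char (#1). Advance 3.
Byte at offset 3: 0xF3 = 11110011 → 4-byte char (#2). Advance 4.
Byte at offset 7: 0xF0 = 11110000 → 4-byte char (#3). Advance 4.
Byte at offset 11: 0xE1 = 11100001 → 3-byte char (#4). Advance 3.
Byte at offset 14: 0x47 = 01000111 → 1-byte char (#5). Advance 1.
Byte at offset 15: 0xE5 = 11100101 → 3-byte char (#6). Advance 3.
Reached end at offset 18 after 6 code points.

6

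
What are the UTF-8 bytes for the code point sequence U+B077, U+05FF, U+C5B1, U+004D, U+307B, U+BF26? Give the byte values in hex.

U+B077: 3-byte form → EB 81 B7.
U+05FF: 2-byte form → D7 BF.
U+C5B1: 3-byte form → EC 96 B1.
U+004D: 1-byte form → 4D.
U+307B: 3-byte form → E3 81 BB.
U+BF26: 3-byte form → EB BC A6.
Concatenated (15 bytes): EB 81 B7 D7 BF EC 96 B1 4D E3 81 BB EB BC A6.

EB 81 B7 D7 BF EC 96 B1 4D E3 81 BB EB BC A6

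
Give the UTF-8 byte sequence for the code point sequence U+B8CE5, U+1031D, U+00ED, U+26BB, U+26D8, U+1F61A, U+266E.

F2 B8 B3 A5 F0 90 8C 9D C3 AD E2 9A BB E2 9B 98 F0 9F 98 9A E2 99 AE

U+B8CE5: 4-byte form → F2 B8 B3 A5.
U+1031D: 4-byte form → F0 90 8C 9D.
U+00ED: 2-byte form → C3 AD.
U+26BB: 3-byte form → E2 9A BB.
U+26D8: 3-byte form → E2 9B 98.
U+1F61A: 4-byte form → F0 9F 98 9A.
U+266E: 3-byte form → E2 99 AE.
Concatenated (23 bytes): F2 B8 B3 A5 F0 90 8C 9D C3 AD E2 9A BB E2 9B 98 F0 9F 98 9A E2 99 AE.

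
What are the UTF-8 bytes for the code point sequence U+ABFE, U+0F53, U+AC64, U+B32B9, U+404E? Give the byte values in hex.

EA AF BE E0 BD 93 EA B1 A4 F2 B3 8A B9 E4 81 8E

U+ABFE: 3-byte form → EA AF BE.
U+0F53: 3-byte form → E0 BD 93.
U+AC64: 3-byte form → EA B1 A4.
U+B32B9: 4-byte form → F2 B3 8A B9.
U+404E: 3-byte form → E4 81 8E.
Concatenated (16 bytes): EA AF BE E0 BD 93 EA B1 A4 F2 B3 8A B9 E4 81 8E.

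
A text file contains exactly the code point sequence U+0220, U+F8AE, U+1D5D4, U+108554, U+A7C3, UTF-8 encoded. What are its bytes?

C8 A0 EF A2 AE F0 9D 97 94 F4 88 95 94 EA 9F 83

U+0220: 2-byte form → C8 A0.
U+F8AE: 3-byte form → EF A2 AE.
U+1D5D4: 4-byte form → F0 9D 97 94.
U+108554: 4-byte form → F4 88 95 94.
U+A7C3: 3-byte form → EA 9F 83.
Concatenated (16 bytes): C8 A0 EF A2 AE F0 9D 97 94 F4 88 95 94 EA 9F 83.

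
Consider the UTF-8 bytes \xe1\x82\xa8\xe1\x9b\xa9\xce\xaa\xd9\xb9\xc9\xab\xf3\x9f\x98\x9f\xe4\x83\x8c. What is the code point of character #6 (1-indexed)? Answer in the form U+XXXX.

U+DF61F

Offset 0: leading byte 0xE1 = 11100001 → 3-byte char #1 = E1 82 A8.
Offset 3: leading byte 0xE1 = 11100001 → 3-byte char #2 = E1 9B A9.
Offset 6: leading byte 0xCE = 11001110 → 2-byte char #3 = CE AA.
Offset 8: leading byte 0xD9 = 11011001 → 2-byte char #4 = D9 B9.
Offset 10: leading byte 0xC9 = 11001001 → 2-byte char #5 = C9 AB.
Offset 12: leading byte 0xF3 = 11110011 → 4-byte char #6 = F3 9F 98 9F.
Leading byte 0xF3 = 11110011 matches 11110xxx → 4-byte sequence.
Byte 1: 0xF3 = 11110011, payload 011 (3 bits).
Byte 2: 0x9F = 10011111 (10xxxxxx ✓), payload 011111.
Byte 3: 0x98 = 10011000 (10xxxxxx ✓), payload 011000.
Byte 4: 0x9F = 10011111 (10xxxxxx ✓), payload 011111.
Concatenate: 011011111011000011111 = 0xDF61F (21 bits → U+DF61F).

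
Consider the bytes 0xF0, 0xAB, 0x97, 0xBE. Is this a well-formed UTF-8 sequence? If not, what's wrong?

valid

Leading byte 0xF0 = 11110000 → 4-byte form.
Continuation bytes 0xAB=10101011, 0x97=10010111, 0xBE=10111110 all match 10xxxxxx.
Decoded value 0x2B5FE is ≥ 0x10000 (shortest form) and not a surrogate.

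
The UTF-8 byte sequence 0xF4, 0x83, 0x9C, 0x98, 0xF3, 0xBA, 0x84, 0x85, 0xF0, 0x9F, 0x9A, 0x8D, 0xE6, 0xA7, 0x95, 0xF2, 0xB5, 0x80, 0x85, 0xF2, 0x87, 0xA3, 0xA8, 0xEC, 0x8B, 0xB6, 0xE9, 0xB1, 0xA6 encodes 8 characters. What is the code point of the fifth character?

Offset 0: leading byte 0xF4 = 11110100 → 4-byte char #1 = F4 83 9C 98.
Offset 4: leading byte 0xF3 = 11110011 → 4-byte char #2 = F3 BA 84 85.
Offset 8: leading byte 0xF0 = 11110000 → 4-byte char #3 = F0 9F 9A 8D.
Offset 12: leading byte 0xE6 = 11100110 → 3-byte char #4 = E6 A7 95.
Offset 15: leading byte 0xF2 = 11110010 → 4-byte char #5 = F2 B5 80 85.
Leading byte 0xF2 = 11110010 matches 11110xxx → 4-byte sequence.
Byte 1: 0xF2 = 11110010, payload 010 (3 bits).
Byte 2: 0xB5 = 10110101 (10xxxxxx ✓), payload 110101.
Byte 3: 0x80 = 10000000 (10xxxxxx ✓), payload 000000.
Byte 4: 0x85 = 10000101 (10xxxxxx ✓), payload 000101.
Concatenate: 010110101000000000101 = 0xB5005 (21 bits → U+B5005).

U+B5005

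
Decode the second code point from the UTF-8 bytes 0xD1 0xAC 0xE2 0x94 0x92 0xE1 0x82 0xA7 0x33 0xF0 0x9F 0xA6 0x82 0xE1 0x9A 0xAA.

U+2512

Offset 0: leading byte 0xD1 = 11010001 → 2-byte char #1 = D1 AC.
Offset 2: leading byte 0xE2 = 11100010 → 3-byte char #2 = E2 94 92.
Leading byte 0xE2 = 11100010 matches 1110xxxx → 3-byte sequence.
Byte 1: 0xE2 = 11100010, payload 0010 (4 bits).
Byte 2: 0x94 = 10010100 (10xxxxxx ✓), payload 010100.
Byte 3: 0x92 = 10010010 (10xxxxxx ✓), payload 010010.
Concatenate: 0010010100010010 = 0x2512 (16 bits → U+2512).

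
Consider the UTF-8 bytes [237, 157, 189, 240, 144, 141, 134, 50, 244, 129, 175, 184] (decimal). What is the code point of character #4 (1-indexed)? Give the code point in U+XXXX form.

Offset 0: leading byte 0xED = 11101101 → 3-byte char #1 = ED 9D BD.
Offset 3: leading byte 0xF0 = 11110000 → 4-byte char #2 = F0 90 8D 86.
Offset 7: leading byte 0x32 = 00110010 → 1-byte char #3 = 32.
Offset 8: leading byte 0xF4 = 11110100 → 4-byte char #4 = F4 81 AF B8.
Leading byte 0xF4 = 11110100 matches 11110xxx → 4-byte sequence.
Byte 1: 0xF4 = 11110100, payload 100 (3 bits).
Byte 2: 0x81 = 10000001 (10xxxxxx ✓), payload 000001.
Byte 3: 0xAF = 10101111 (10xxxxxx ✓), payload 101111.
Byte 4: 0xB8 = 10111000 (10xxxxxx ✓), payload 111000.
Concatenate: 100000001101111111000 = 0x101BF8 (21 bits → U+101BF8).

U+101BF8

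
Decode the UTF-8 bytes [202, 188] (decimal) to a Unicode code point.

Leading byte 0xCA = 11001010 matches 110xxxxx → 2-byte sequence.
Byte 1: 0xCA = 11001010, payload 01010 (5 bits).
Byte 2: 0xBC = 10111100 (10xxxxxx ✓), payload 111100.
Concatenate: 01010111100 = 0x2BC (11 bits → U+02BC).

U+02BC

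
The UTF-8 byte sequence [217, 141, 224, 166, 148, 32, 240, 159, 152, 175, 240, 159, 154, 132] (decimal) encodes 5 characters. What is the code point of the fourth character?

Offset 0: leading byte 0xD9 = 11011001 → 2-byte char #1 = D9 8D.
Offset 2: leading byte 0xE0 = 11100000 → 3-byte char #2 = E0 A6 94.
Offset 5: leading byte 0x20 = 00100000 → 1-byte char #3 = 20.
Offset 6: leading byte 0xF0 = 11110000 → 4-byte char #4 = F0 9F 98 AF.
Leading byte 0xF0 = 11110000 matches 11110xxx → 4-byte sequence.
Byte 1: 0xF0 = 11110000, payload 000 (3 bits).
Byte 2: 0x9F = 10011111 (10xxxxxx ✓), payload 011111.
Byte 3: 0x98 = 10011000 (10xxxxxx ✓), payload 011000.
Byte 4: 0xAF = 10101111 (10xxxxxx ✓), payload 101111.
Concatenate: 000011111011000101111 = 0x1F62F (21 bits → U+1F62F).

U+1F62F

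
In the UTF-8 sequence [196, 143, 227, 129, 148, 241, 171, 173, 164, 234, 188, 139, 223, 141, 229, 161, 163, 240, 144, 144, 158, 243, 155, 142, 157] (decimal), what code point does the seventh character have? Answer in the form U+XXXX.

Offset 0: leading byte 0xC4 = 11000100 → 2-byte char #1 = C4 8F.
Offset 2: leading byte 0xE3 = 11100011 → 3-byte char #2 = E3 81 94.
Offset 5: leading byte 0xF1 = 11110001 → 4-byte char #3 = F1 AB AD A4.
Offset 9: leading byte 0xEA = 11101010 → 3-byte char #4 = EA BC 8B.
Offset 12: leading byte 0xDF = 11011111 → 2-byte char #5 = DF 8D.
Offset 14: leading byte 0xE5 = 11100101 → 3-byte char #6 = E5 A1 A3.
Offset 17: leading byte 0xF0 = 11110000 → 4-byte char #7 = F0 90 90 9E.
Leading byte 0xF0 = 11110000 matches 11110xxx → 4-byte sequence.
Byte 1: 0xF0 = 11110000, payload 000 (3 bits).
Byte 2: 0x90 = 10010000 (10xxxxxx ✓), payload 010000.
Byte 3: 0x90 = 10010000 (10xxxxxx ✓), payload 010000.
Byte 4: 0x9E = 10011110 (10xxxxxx ✓), payload 011110.
Concatenate: 000010000010000011110 = 0x1041E (21 bits → U+1041E).

U+1041E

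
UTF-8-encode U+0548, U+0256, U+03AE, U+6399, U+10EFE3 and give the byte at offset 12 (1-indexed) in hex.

1-indexed offset 12 is 0-indexed offset 11.
U+0548 → 2-byte form D5 88 at offsets 0–1.
U+0256 → 2-byte form C9 96 at offsets 2–3.
U+03AE → 2-byte form CE AE at offsets 4–5.
U+6399 → 3-byte form E6 8E 99 at offsets 6–8.
U+10EFE3 → 4-byte form F4 8E BF A3 at offsets 9–12.
Offset 11 falls in char 5's range; it's byte 3 of F4 8E BF A3 = 0xBF.

0xBF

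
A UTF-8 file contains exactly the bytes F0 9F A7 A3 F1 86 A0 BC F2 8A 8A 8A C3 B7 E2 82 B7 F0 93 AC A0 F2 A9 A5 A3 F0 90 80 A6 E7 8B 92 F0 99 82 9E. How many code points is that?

10

Byte at offset 0: 0xF0 = 11110000 → 4-byte char (#1). Advance 4.
Byte at offset 4: 0xF1 = 11110001 → 4-byte char (#2). Advance 4.
Byte at offset 8: 0xF2 = 11110010 → 4-byte char (#3). Advance 4.
Byte at offset 12: 0xC3 = 11000011 → 2-byte char (#4). Advance 2.
Byte at offset 14: 0xE2 = 11100010 → 3-byte char (#5). Advance 3.
Byte at offset 17: 0xF0 = 11110000 → 4-byte char (#6). Advance 4.
Byte at offset 21: 0xF2 = 11110010 → 4-byte char (#7). Advance 4.
Byte at offset 25: 0xF0 = 11110000 → 4-byte char (#8). Advance 4.
Byte at offset 29: 0xE7 = 11100111 → 3-byte char (#9). Advance 3.
Byte at offset 32: 0xF0 = 11110000 → 4-byte char (#10). Advance 4.
Reached end at offset 36 after 10 code points.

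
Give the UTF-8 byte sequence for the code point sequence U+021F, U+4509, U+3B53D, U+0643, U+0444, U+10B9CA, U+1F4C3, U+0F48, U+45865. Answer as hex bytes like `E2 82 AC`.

C8 9F E4 94 89 F0 BB 94 BD D9 83 D1 84 F4 8B A7 8A F0 9F 93 83 E0 BD 88 F1 85 A1 A5

U+021F: 2-byte form → C8 9F.
U+4509: 3-byte form → E4 94 89.
U+3B53D: 4-byte form → F0 BB 94 BD.
U+0643: 2-byte form → D9 83.
U+0444: 2-byte form → D1 84.
U+10B9CA: 4-byte form → F4 8B A7 8A.
U+1F4C3: 4-byte form → F0 9F 93 83.
U+0F48: 3-byte form → E0 BD 88.
U+45865: 4-byte form → F1 85 A1 A5.
Concatenated (28 bytes): C8 9F E4 94 89 F0 BB 94 BD D9 83 D1 84 F4 8B A7 8A F0 9F 93 83 E0 BD 88 F1 85 A1 A5.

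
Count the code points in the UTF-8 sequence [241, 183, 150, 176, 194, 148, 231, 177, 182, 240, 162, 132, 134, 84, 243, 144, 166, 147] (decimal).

Byte at offset 0: 0xF1 = 11110001 → 4-byte char (#1). Advance 4.
Byte at offset 4: 0xC2 = 11000010 → 2-byte char (#2). Advance 2.
Byte at offset 6: 0xE7 = 11100111 → 3-byte char (#3). Advance 3.
Byte at offset 9: 0xF0 = 11110000 → 4-byte char (#4). Advance 4.
Byte at offset 13: 0x54 = 01010100 → 1-byte char (#5). Advance 1.
Byte at offset 14: 0xF3 = 11110011 → 4-byte char (#6). Advance 4.
Reached end at offset 18 after 6 code points.

6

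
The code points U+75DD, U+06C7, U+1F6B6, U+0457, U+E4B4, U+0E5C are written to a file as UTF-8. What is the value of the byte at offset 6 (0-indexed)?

0x9F

U+75DD → 3-byte form E7 97 9D at offsets 0–2.
U+06C7 → 2-byte form DB 87 at offsets 3–4.
U+1F6B6 → 4-byte form F0 9F 9A B6 at offsets 5–8.
Offset 6 falls in char 3's range; it's byte 2 of F0 9F 9A B6 = 0x9F.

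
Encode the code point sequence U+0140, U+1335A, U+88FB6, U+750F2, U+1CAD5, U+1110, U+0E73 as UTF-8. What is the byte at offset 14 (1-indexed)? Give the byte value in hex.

1-indexed offset 14 is 0-indexed offset 13.
U+0140 → 2-byte form C5 80 at offsets 0–1.
U+1335A → 4-byte form F0 93 8D 9A at offsets 2–5.
U+88FB6 → 4-byte form F2 88 BE B6 at offsets 6–9.
U+750F2 → 4-byte form F1 B5 83 B2 at offsets 10–13.
Offset 13 falls in char 4's range; it's byte 4 of F1 B5 83 B2 = 0xB2.

0xB2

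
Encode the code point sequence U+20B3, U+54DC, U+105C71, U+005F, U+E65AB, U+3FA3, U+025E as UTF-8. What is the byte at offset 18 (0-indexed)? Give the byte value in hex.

0xC9

U+20B3 → 3-byte form E2 82 B3 at offsets 0–2.
U+54DC → 3-byte form E5 93 9C at offsets 3–5.
U+105C71 → 4-byte form F4 85 B1 B1 at offsets 6–9.
U+005F → 1-byte form 5F at offsets 10–10.
U+E65AB → 4-byte form F3 A6 96 AB at offsets 11–14.
U+3FA3 → 3-byte form E3 BE A3 at offsets 15–17.
U+025E → 2-byte form C9 9E at offsets 18–19.
Offset 18 falls in char 7's range; it's byte 1 of C9 9E = 0xC9.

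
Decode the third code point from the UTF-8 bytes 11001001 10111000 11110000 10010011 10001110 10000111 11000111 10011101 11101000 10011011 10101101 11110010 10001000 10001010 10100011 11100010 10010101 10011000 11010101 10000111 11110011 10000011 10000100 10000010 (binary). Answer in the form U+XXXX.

U+01DD

Offset 0: leading byte 0xC9 = 11001001 → 2-byte char #1 = C9 B8.
Offset 2: leading byte 0xF0 = 11110000 → 4-byte char #2 = F0 93 8E 87.
Offset 6: leading byte 0xC7 = 11000111 → 2-byte char #3 = C7 9D.
Leading byte 0xC7 = 11000111 matches 110xxxxx → 2-byte sequence.
Byte 1: 0xC7 = 11000111, payload 00111 (5 bits).
Byte 2: 0x9D = 10011101 (10xxxxxx ✓), payload 011101.
Concatenate: 00111011101 = 0x1DD (11 bits → U+01DD).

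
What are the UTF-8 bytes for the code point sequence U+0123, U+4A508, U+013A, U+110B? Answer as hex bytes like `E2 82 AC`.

C4 A3 F1 8A 94 88 C4 BA E1 84 8B

U+0123: 2-byte form → C4 A3.
U+4A508: 4-byte form → F1 8A 94 88.
U+013A: 2-byte form → C4 BA.
U+110B: 3-byte form → E1 84 8B.
Concatenated (11 bytes): C4 A3 F1 8A 94 88 C4 BA E1 84 8B.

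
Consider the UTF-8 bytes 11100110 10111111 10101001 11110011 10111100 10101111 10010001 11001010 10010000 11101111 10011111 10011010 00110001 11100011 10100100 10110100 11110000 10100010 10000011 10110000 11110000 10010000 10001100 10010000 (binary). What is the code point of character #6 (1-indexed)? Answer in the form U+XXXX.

U+3934

Offset 0: leading byte 0xE6 = 11100110 → 3-byte char #1 = E6 BF A9.
Offset 3: leading byte 0xF3 = 11110011 → 4-byte char #2 = F3 BC AF 91.
Offset 7: leading byte 0xCA = 11001010 → 2-byte char #3 = CA 90.
Offset 9: leading byte 0xEF = 11101111 → 3-byte char #4 = EF 9F 9A.
Offset 12: leading byte 0x31 = 00110001 → 1-byte char #5 = 31.
Offset 13: leading byte 0xE3 = 11100011 → 3-byte char #6 = E3 A4 B4.
Leading byte 0xE3 = 11100011 matches 1110xxxx → 3-byte sequence.
Byte 1: 0xE3 = 11100011, payload 0011 (4 bits).
Byte 2: 0xA4 = 10100100 (10xxxxxx ✓), payload 100100.
Byte 3: 0xB4 = 10110100 (10xxxxxx ✓), payload 110100.
Concatenate: 0011100100110100 = 0x3934 (16 bits → U+3934).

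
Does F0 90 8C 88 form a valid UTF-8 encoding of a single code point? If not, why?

Leading byte 0xF0 = 11110000 → 4-byte form.
Continuation bytes 0x90=10010000, 0x8C=10001100, 0x88=10001000 all match 10xxxxxx.
Decoded value 0x10308 is ≥ 0x10000 (shortest form) and not a surrogate.

valid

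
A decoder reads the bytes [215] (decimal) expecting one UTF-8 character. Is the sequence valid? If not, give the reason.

invalid (sequence truncated)

Leading byte 0xD7 = 11010111 → 2-byte form, but only 1 byte is present.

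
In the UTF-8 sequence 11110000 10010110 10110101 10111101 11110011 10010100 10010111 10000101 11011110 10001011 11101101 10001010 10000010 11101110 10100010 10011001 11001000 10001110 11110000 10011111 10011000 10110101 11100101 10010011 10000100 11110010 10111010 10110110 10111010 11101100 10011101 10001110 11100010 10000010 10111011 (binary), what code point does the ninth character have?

U+BADBA

Offset 0: leading byte 0xF0 = 11110000 → 4-byte char #1 = F0 96 B5 BD.
Offset 4: leading byte 0xF3 = 11110011 → 4-byte char #2 = F3 94 97 85.
Offset 8: leading byte 0xDE = 11011110 → 2-byte char #3 = DE 8B.
Offset 10: leading byte 0xED = 11101101 → 3-byte char #4 = ED 8A 82.
Offset 13: leading byte 0xEE = 11101110 → 3-byte char #5 = EE A2 99.
Offset 16: leading byte 0xC8 = 11001000 → 2-byte char #6 = C8 8E.
Offset 18: leading byte 0xF0 = 11110000 → 4-byte char #7 = F0 9F 98 B5.
Offset 22: leading byte 0xE5 = 11100101 → 3-byte char #8 = E5 93 84.
Offset 25: leading byte 0xF2 = 11110010 → 4-byte char #9 = F2 BA B6 BA.
Leading byte 0xF2 = 11110010 matches 11110xxx → 4-byte sequence.
Byte 1: 0xF2 = 11110010, payload 010 (3 bits).
Byte 2: 0xBA = 10111010 (10xxxxxx ✓), payload 111010.
Byte 3: 0xB6 = 10110110 (10xxxxxx ✓), payload 110110.
Byte 4: 0xBA = 10111010 (10xxxxxx ✓), payload 111010.
Concatenate: 010111010110110111010 = 0xBADBA (21 bits → U+BADBA).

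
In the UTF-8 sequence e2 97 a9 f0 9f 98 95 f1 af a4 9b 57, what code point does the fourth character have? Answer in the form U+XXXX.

U+0057

Offset 0: leading byte 0xE2 = 11100010 → 3-byte char #1 = E2 97 A9.
Offset 3: leading byte 0xF0 = 11110000 → 4-byte char #2 = F0 9F 98 95.
Offset 7: leading byte 0xF1 = 11110001 → 4-byte char #3 = F1 AF A4 9B.
Offset 11: leading byte 0x57 = 01010111 → 1-byte char #4 = 57.
Leading byte 0x57 = 01010111 matches 0xxxxxxx → 1-byte sequence.
Byte 1: 0x57 = 01010111, payload 1010111 (7 bits).
Concatenate: 1010111 = 0x57 (7 bits → U+0057).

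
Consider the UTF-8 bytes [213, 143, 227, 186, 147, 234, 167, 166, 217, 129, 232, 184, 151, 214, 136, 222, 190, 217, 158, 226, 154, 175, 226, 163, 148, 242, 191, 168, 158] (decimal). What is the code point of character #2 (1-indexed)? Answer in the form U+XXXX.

Offset 0: leading byte 0xD5 = 11010101 → 2-byte char #1 = D5 8F.
Offset 2: leading byte 0xE3 = 11100011 → 3-byte char #2 = E3 BA 93.
Leading byte 0xE3 = 11100011 matches 1110xxxx → 3-byte sequence.
Byte 1: 0xE3 = 11100011, payload 0011 (4 bits).
Byte 2: 0xBA = 10111010 (10xxxxxx ✓), payload 111010.
Byte 3: 0x93 = 10010011 (10xxxxxx ✓), payload 010011.
Concatenate: 0011111010010011 = 0x3E93 (16 bits → U+3E93).

U+3E93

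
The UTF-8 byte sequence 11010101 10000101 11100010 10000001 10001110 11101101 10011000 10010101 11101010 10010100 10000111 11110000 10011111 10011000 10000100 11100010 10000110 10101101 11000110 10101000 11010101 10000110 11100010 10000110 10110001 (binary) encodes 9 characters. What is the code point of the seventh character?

Offset 0: leading byte 0xD5 = 11010101 → 2-byte char #1 = D5 85.
Offset 2: leading byte 0xE2 = 11100010 → 3-byte char #2 = E2 81 8E.
Offset 5: leading byte 0xED = 11101101 → 3-byte char #3 = ED 98 95.
Offset 8: leading byte 0xEA = 11101010 → 3-byte char #4 = EA 94 87.
Offset 11: leading byte 0xF0 = 11110000 → 4-byte char #5 = F0 9F 98 84.
Offset 15: leading byte 0xE2 = 11100010 → 3-byte char #6 = E2 86 AD.
Offset 18: leading byte 0xC6 = 11000110 → 2-byte char #7 = C6 A8.
Leading byte 0xC6 = 11000110 matches 110xxxxx → 2-byte sequence.
Byte 1: 0xC6 = 11000110, payload 00110 (5 bits).
Byte 2: 0xA8 = 10101000 (10xxxxxx ✓), payload 101000.
Concatenate: 00110101000 = 0x1A8 (11 bits → U+01A8).

U+01A8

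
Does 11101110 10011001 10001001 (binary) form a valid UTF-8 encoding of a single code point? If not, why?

Leading byte 0xEE = 11101110 → 3-byte form.
Continuation bytes 0x99=10011001, 0x89=10001001 all match 10xxxxxx.
Decoded value 0xE649 is ≥ 0x800 (shortest form) and not a surrogate.

valid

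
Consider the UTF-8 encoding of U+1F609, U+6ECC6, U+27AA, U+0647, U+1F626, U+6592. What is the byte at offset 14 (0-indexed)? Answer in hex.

0x9F

U+1F609 → 4-byte form F0 9F 98 89 at offsets 0–3.
U+6ECC6 → 4-byte form F1 AE B3 86 at offsets 4–7.
U+27AA → 3-byte form E2 9E AA at offsets 8–10.
U+0647 → 2-byte form D9 87 at offsets 11–12.
U+1F626 → 4-byte form F0 9F 98 A6 at offsets 13–16.
Offset 14 falls in char 5's range; it's byte 2 of F0 9F 98 A6 = 0x9F.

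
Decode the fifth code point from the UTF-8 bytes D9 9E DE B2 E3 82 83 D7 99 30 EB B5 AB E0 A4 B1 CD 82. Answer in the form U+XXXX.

Offset 0: leading byte 0xD9 = 11011001 → 2-byte char #1 = D9 9E.
Offset 2: leading byte 0xDE = 11011110 → 2-byte char #2 = DE B2.
Offset 4: leading byte 0xE3 = 11100011 → 3-byte char #3 = E3 82 83.
Offset 7: leading byte 0xD7 = 11010111 → 2-byte char #4 = D7 99.
Offset 9: leading byte 0x30 = 00110000 → 1-byte char #5 = 30.
Leading byte 0x30 = 00110000 matches 0xxxxxxx → 1-byte sequence.
Byte 1: 0x30 = 00110000, payload 0110000 (7 bits).
Concatenate: 0110000 = 0x30 (7 bits → U+0030).

U+0030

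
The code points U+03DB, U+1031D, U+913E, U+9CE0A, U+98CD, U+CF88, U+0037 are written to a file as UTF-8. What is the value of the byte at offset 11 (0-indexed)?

U+03DB → 2-byte form CF 9B at offsets 0–1.
U+1031D → 4-byte form F0 90 8C 9D at offsets 2–5.
U+913E → 3-byte form E9 84 BE at offsets 6–8.
U+9CE0A → 4-byte form F2 9C B8 8A at offsets 9–12.
Offset 11 falls in char 4's range; it's byte 3 of F2 9C B8 8A = 0xB8.

0xB8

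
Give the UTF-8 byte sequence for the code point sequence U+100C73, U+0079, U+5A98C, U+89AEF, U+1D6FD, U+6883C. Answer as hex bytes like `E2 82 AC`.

U+100C73: 4-byte form → F4 80 B1 B3.
U+0079: 1-byte form → 79.
U+5A98C: 4-byte form → F1 9A A6 8C.
U+89AEF: 4-byte form → F2 89 AB AF.
U+1D6FD: 4-byte form → F0 9D 9B BD.
U+6883C: 4-byte form → F1 A8 A0 BC.
Concatenated (21 bytes): F4 80 B1 B3 79 F1 9A A6 8C F2 89 AB AF F0 9D 9B BD F1 A8 A0 BC.

F4 80 B1 B3 79 F1 9A A6 8C F2 89 AB AF F0 9D 9B BD F1 A8 A0 BC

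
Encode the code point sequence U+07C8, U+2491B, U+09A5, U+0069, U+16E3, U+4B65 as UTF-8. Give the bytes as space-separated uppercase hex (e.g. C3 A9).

U+07C8: 2-byte form → DF 88.
U+2491B: 4-byte form → F0 A4 A4 9B.
U+09A5: 3-byte form → E0 A6 A5.
U+0069: 1-byte form → 69.
U+16E3: 3-byte form → E1 9B A3.
U+4B65: 3-byte form → E4 AD A5.
Concatenated (16 bytes): DF 88 F0 A4 A4 9B E0 A6 A5 69 E1 9B A3 E4 AD A5.

DF 88 F0 A4 A4 9B E0 A6 A5 69 E1 9B A3 E4 AD A5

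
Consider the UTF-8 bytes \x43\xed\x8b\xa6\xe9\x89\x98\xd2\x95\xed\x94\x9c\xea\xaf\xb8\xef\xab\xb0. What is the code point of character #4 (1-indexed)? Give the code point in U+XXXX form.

Offset 0: leading byte 0x43 = 01000011 → 1-byte char #1 = 43.
Offset 1: leading byte 0xED = 11101101 → 3-byte char #2 = ED 8B A6.
Offset 4: leading byte 0xE9 = 11101001 → 3-byte char #3 = E9 89 98.
Offset 7: leading byte 0xD2 = 11010010 → 2-byte char #4 = D2 95.
Leading byte 0xD2 = 11010010 matches 110xxxxx → 2-byte sequence.
Byte 1: 0xD2 = 11010010, payload 10010 (5 bits).
Byte 2: 0x95 = 10010101 (10xxxxxx ✓), payload 010101.
Concatenate: 10010010101 = 0x495 (11 bits → U+0495).

U+0495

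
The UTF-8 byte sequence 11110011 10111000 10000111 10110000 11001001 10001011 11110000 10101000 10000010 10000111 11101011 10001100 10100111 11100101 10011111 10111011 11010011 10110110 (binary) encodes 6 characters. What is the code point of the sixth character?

Offset 0: leading byte 0xF3 = 11110011 → 4-byte char #1 = F3 B8 87 B0.
Offset 4: leading byte 0xC9 = 11001001 → 2-byte char #2 = C9 8B.
Offset 6: leading byte 0xF0 = 11110000 → 4-byte char #3 = F0 A8 82 87.
Offset 10: leading byte 0xEB = 11101011 → 3-byte char #4 = EB 8C A7.
Offset 13: leading byte 0xE5 = 11100101 → 3-byte char #5 = E5 9F BB.
Offset 16: leading byte 0xD3 = 11010011 → 2-byte char #6 = D3 B6.
Leading byte 0xD3 = 11010011 matches 110xxxxx → 2-byte sequence.
Byte 1: 0xD3 = 11010011, payload 10011 (5 bits).
Byte 2: 0xB6 = 10110110 (10xxxxxx ✓), payload 110110.
Concatenate: 10011110110 = 0x4F6 (11 bits → U+04F6).

U+04F6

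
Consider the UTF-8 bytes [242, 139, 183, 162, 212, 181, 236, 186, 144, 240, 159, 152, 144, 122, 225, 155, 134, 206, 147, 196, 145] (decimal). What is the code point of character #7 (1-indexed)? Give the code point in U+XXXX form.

Offset 0: leading byte 0xF2 = 11110010 → 4-byte char #1 = F2 8B B7 A2.
Offset 4: leading byte 0xD4 = 11010100 → 2-byte char #2 = D4 B5.
Offset 6: leading byte 0xEC = 11101100 → 3-byte char #3 = EC BA 90.
Offset 9: leading byte 0xF0 = 11110000 → 4-byte char #4 = F0 9F 98 90.
Offset 13: leading byte 0x7A = 01111010 → 1-byte char #5 = 7A.
Offset 14: leading byte 0xE1 = 11100001 → 3-byte char #6 = E1 9B 86.
Offset 17: leading byte 0xCE = 11001110 → 2-byte char #7 = CE 93.
Leading byte 0xCE = 11001110 matches 110xxxxx → 2-byte sequence.
Byte 1: 0xCE = 11001110, payload 01110 (5 bits).
Byte 2: 0x93 = 10010011 (10xxxxxx ✓), payload 010011.
Concatenate: 01110010011 = 0x393 (11 bits → U+0393).

U+0393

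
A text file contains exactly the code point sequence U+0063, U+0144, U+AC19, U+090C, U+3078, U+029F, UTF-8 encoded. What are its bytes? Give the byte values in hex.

U+0063: 1-byte form → 63.
U+0144: 2-byte form → C5 84.
U+AC19: 3-byte form → EA B0 99.
U+090C: 3-byte form → E0 A4 8C.
U+3078: 3-byte form → E3 81 B8.
U+029F: 2-byte form → CA 9F.
Concatenated (14 bytes): 63 C5 84 EA B0 99 E0 A4 8C E3 81 B8 CA 9F.

63 C5 84 EA B0 99 E0 A4 8C E3 81 B8 CA 9F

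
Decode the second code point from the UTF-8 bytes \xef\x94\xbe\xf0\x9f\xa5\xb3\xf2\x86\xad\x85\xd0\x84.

Offset 0: leading byte 0xEF = 11101111 → 3-byte char #1 = EF 94 BE.
Offset 3: leading byte 0xF0 = 11110000 → 4-byte char #2 = F0 9F A5 B3.
Leading byte 0xF0 = 11110000 matches 11110xxx → 4-byte sequence.
Byte 1: 0xF0 = 11110000, payload 000 (3 bits).
Byte 2: 0x9F = 10011111 (10xxxxxx ✓), payload 011111.
Byte 3: 0xA5 = 10100101 (10xxxxxx ✓), payload 100101.
Byte 4: 0xB3 = 10110011 (10xxxxxx ✓), payload 110011.
Concatenate: 000011111100101110011 = 0x1F973 (21 bits → U+1F973).

U+1F973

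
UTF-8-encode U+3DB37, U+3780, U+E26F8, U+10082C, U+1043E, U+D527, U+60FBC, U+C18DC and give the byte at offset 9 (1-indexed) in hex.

0xA2

1-indexed offset 9 is 0-indexed offset 8.
U+3DB37 → 4-byte form F0 BD AC B7 at offsets 0–3.
U+3780 → 3-byte form E3 9E 80 at offsets 4–6.
U+E26F8 → 4-byte form F3 A2 9B B8 at offsets 7–10.
Offset 8 falls in char 3's range; it's byte 2 of F3 A2 9B B8 = 0xA2.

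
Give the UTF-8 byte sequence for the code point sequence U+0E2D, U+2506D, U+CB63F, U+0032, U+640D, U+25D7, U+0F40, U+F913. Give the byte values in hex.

E0 B8 AD F0 A5 81 AD F3 8B 98 BF 32 E6 90 8D E2 97 97 E0 BD 80 EF A4 93

U+0E2D: 3-byte form → E0 B8 AD.
U+2506D: 4-byte form → F0 A5 81 AD.
U+CB63F: 4-byte form → F3 8B 98 BF.
U+0032: 1-byte form → 32.
U+640D: 3-byte form → E6 90 8D.
U+25D7: 3-byte form → E2 97 97.
U+0F40: 3-byte form → E0 BD 80.
U+F913: 3-byte form → EF A4 93.
Concatenated (24 bytes): E0 B8 AD F0 A5 81 AD F3 8B 98 BF 32 E6 90 8D E2 97 97 E0 BD 80 EF A4 93.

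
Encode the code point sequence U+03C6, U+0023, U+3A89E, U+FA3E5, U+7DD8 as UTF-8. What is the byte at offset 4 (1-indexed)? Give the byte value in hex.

0xF0

1-indexed offset 4 is 0-indexed offset 3.
U+03C6 → 2-byte form CF 86 at offsets 0–1.
U+0023 → 1-byte form 23 at offsets 2–2.
U+3A89E → 4-byte form F0 BA A2 9E at offsets 3–6.
Offset 3 falls in char 3's range; it's byte 1 of F0 BA A2 9E = 0xF0.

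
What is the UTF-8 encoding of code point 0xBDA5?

EB B6 A5

U+BDA5 = 0xBDA5 = 48549 decimal. In range U+0800–U+FFFF → 3-byte form: 1110xxxx 10xxxxxx 10xxxxxx.
Binary (16 bits): 1011110110100101.
Split 4+6+6: 1011 | 110110 | 100101.
Byte 1: 11101011 = 0xEB.
Byte 2: 10110110 = 0xB6.
Byte 3: 10100101 = 0xA5.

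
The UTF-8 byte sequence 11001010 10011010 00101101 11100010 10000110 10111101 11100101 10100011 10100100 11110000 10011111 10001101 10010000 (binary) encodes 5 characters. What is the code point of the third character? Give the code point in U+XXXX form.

U+21BD

Offset 0: leading byte 0xCA = 11001010 → 2-byte char #1 = CA 9A.
Offset 2: leading byte 0x2D = 00101101 → 1-byte char #2 = 2D.
Offset 3: leading byte 0xE2 = 11100010 → 3-byte char #3 = E2 86 BD.
Leading byte 0xE2 = 11100010 matches 1110xxxx → 3-byte sequence.
Byte 1: 0xE2 = 11100010, payload 0010 (4 bits).
Byte 2: 0x86 = 10000110 (10xxxxxx ✓), payload 000110.
Byte 3: 0xBD = 10111101 (10xxxxxx ✓), payload 111101.
Concatenate: 0010000110111101 = 0x21BD (16 bits → U+21BD).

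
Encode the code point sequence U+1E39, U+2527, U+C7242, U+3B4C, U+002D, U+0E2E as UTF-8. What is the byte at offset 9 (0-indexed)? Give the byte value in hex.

0x82

U+1E39 → 3-byte form E1 B8 B9 at offsets 0–2.
U+2527 → 3-byte form E2 94 A7 at offsets 3–5.
U+C7242 → 4-byte form F3 87 89 82 at offsets 6–9.
Offset 9 falls in char 3's range; it's byte 4 of F3 87 89 82 = 0x82.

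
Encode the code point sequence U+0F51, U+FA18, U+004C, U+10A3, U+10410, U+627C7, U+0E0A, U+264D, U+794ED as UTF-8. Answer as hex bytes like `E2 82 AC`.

E0 BD 91 EF A8 98 4C E1 82 A3 F0 90 90 90 F1 A2 9F 87 E0 B8 8A E2 99 8D F1 B9 93 AD

U+0F51: 3-byte form → E0 BD 91.
U+FA18: 3-byte form → EF A8 98.
U+004C: 1-byte form → 4C.
U+10A3: 3-byte form → E1 82 A3.
U+10410: 4-byte form → F0 90 90 90.
U+627C7: 4-byte form → F1 A2 9F 87.
U+0E0A: 3-byte form → E0 B8 8A.
U+264D: 3-byte form → E2 99 8D.
U+794ED: 4-byte form → F1 B9 93 AD.
Concatenated (28 bytes): E0 BD 91 EF A8 98 4C E1 82 A3 F0 90 90 90 F1 A2 9F 87 E0 B8 8A E2 99 8D F1 B9 93 AD.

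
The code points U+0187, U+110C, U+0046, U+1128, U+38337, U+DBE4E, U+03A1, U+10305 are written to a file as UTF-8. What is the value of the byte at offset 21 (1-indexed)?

1-indexed offset 21 is 0-indexed offset 20.
U+0187 → 2-byte form C6 87 at offsets 0–1.
U+110C → 3-byte form E1 84 8C at offsets 2–4.
U+0046 → 1-byte form 46 at offsets 5–5.
U+1128 → 3-byte form E1 84 A8 at offsets 6–8.
U+38337 → 4-byte form F0 B8 8C B7 at offsets 9–12.
U+DBE4E → 4-byte form F3 9B B9 8E at offsets 13–16.
U+03A1 → 2-byte form CE A1 at offsets 17–18.
U+10305 → 4-byte form F0 90 8C 85 at offsets 19–22.
Offset 20 falls in char 8's range; it's byte 2 of F0 90 8C 85 = 0x90.

0x90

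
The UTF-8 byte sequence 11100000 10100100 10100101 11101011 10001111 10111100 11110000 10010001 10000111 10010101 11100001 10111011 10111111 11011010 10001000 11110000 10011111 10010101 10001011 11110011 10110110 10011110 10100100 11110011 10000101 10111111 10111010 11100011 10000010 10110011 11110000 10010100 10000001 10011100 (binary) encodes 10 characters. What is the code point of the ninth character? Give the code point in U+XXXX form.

U+30B3

Offset 0: leading byte 0xE0 = 11100000 → 3-byte char #1 = E0 A4 A5.
Offset 3: leading byte 0xEB = 11101011 → 3-byte char #2 = EB 8F BC.
Offset 6: leading byte 0xF0 = 11110000 → 4-byte char #3 = F0 91 87 95.
Offset 10: leading byte 0xE1 = 11100001 → 3-byte char #4 = E1 BB BF.
Offset 13: leading byte 0xDA = 11011010 → 2-byte char #5 = DA 88.
Offset 15: leading byte 0xF0 = 11110000 → 4-byte char #6 = F0 9F 95 8B.
Offset 19: leading byte 0xF3 = 11110011 → 4-byte char #7 = F3 B6 9E A4.
Offset 23: leading byte 0xF3 = 11110011 → 4-byte char #8 = F3 85 BF BA.
Offset 27: leading byte 0xE3 = 11100011 → 3-byte char #9 = E3 82 B3.
Leading byte 0xE3 = 11100011 matches 1110xxxx → 3-byte sequence.
Byte 1: 0xE3 = 11100011, payload 0011 (4 bits).
Byte 2: 0x82 = 10000010 (10xxxxxx ✓), payload 000010.
Byte 3: 0xB3 = 10110011 (10xxxxxx ✓), payload 110011.
Concatenate: 0011000010110011 = 0x30B3 (16 bits → U+30B3).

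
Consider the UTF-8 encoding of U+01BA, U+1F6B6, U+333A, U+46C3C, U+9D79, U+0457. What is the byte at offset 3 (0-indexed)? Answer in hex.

0x9F

U+01BA → 2-byte form C6 BA at offsets 0–1.
U+1F6B6 → 4-byte form F0 9F 9A B6 at offsets 2–5.
Offset 3 falls in char 2's range; it's byte 2 of F0 9F 9A B6 = 0x9F.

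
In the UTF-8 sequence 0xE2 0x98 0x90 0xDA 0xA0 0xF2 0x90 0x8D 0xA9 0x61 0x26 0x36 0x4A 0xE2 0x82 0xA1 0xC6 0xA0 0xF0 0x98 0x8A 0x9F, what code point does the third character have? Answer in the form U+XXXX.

U+90369

Offset 0: leading byte 0xE2 = 11100010 → 3-byte char #1 = E2 98 90.
Offset 3: leading byte 0xDA = 11011010 → 2-byte char #2 = DA A0.
Offset 5: leading byte 0xF2 = 11110010 → 4-byte char #3 = F2 90 8D A9.
Leading byte 0xF2 = 11110010 matches 11110xxx → 4-byte sequence.
Byte 1: 0xF2 = 11110010, payload 010 (3 bits).
Byte 2: 0x90 = 10010000 (10xxxxxx ✓), payload 010000.
Byte 3: 0x8D = 10001101 (10xxxxxx ✓), payload 001101.
Byte 4: 0xA9 = 10101001 (10xxxxxx ✓), payload 101001.
Concatenate: 010010000001101101001 = 0x90369 (21 bits → U+90369).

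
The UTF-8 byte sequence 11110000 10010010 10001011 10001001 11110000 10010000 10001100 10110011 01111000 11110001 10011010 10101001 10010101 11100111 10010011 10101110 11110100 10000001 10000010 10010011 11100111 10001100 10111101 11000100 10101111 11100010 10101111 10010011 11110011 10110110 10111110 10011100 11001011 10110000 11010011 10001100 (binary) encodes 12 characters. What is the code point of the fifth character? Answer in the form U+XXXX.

Offset 0: leading byte 0xF0 = 11110000 → 4-byte char #1 = F0 92 8B 89.
Offset 4: leading byte 0xF0 = 11110000 → 4-byte char #2 = F0 90 8C B3.
Offset 8: leading byte 0x78 = 01111000 → 1-byte char #3 = 78.
Offset 9: leading byte 0xF1 = 11110001 → 4-byte char #4 = F1 9A A9 95.
Offset 13: leading byte 0xE7 = 11100111 → 3-byte char #5 = E7 93 AE.
Leading byte 0xE7 = 11100111 matches 1110xxxx → 3-byte sequence.
Byte 1: 0xE7 = 11100111, payload 0111 (4 bits).
Byte 2: 0x93 = 10010011 (10xxxxxx ✓), payload 010011.
Byte 3: 0xAE = 10101110 (10xxxxxx ✓), payload 101110.
Concatenate: 0111010011101110 = 0x74EE (16 bits → U+74EE).

U+74EE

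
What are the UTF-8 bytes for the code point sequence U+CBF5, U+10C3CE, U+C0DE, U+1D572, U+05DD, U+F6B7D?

U+CBF5: 3-byte form → EC AF B5.
U+10C3CE: 4-byte form → F4 8C 8F 8E.
U+C0DE: 3-byte form → EC 83 9E.
U+1D572: 4-byte form → F0 9D 95 B2.
U+05DD: 2-byte form → D7 9D.
U+F6B7D: 4-byte form → F3 B6 AD BD.
Concatenated (20 bytes): EC AF B5 F4 8C 8F 8E EC 83 9E F0 9D 95 B2 D7 9D F3 B6 AD BD.

EC AF B5 F4 8C 8F 8E EC 83 9E F0 9D 95 B2 D7 9D F3 B6 AD BD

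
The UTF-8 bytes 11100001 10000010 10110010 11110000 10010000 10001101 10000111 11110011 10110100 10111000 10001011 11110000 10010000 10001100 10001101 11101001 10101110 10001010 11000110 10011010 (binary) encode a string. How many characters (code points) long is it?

Byte at offset 0: 0xE1 = 11100001 → 3-byte char (#1). Advance 3.
Byte at offset 3: 0xF0 = 11110000 → 4-byte char (#2). Advance 4.
Byte at offset 7: 0xF3 = 11110011 → 4-byte char (#3). Advance 4.
Byte at offset 11: 0xF0 = 11110000 → 4-byte char (#4). Advance 4.
Byte at offset 15: 0xE9 = 11101001 → 3-byte char (#5). Advance 3.
Byte at offset 18: 0xC6 = 11000110 → 2-byte char (#6). Advance 2.
Reached end at offset 20 after 6 code points.

6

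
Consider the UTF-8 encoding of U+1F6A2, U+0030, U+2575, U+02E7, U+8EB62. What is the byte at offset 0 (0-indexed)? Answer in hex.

U+1F6A2 → 4-byte form F0 9F 9A A2 at offsets 0–3.
Offset 0 falls in char 1's range; it's byte 1 of F0 9F 9A A2 = 0xF0.

0xF0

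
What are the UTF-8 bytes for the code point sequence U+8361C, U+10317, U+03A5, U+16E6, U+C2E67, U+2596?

U+8361C: 4-byte form → F2 83 98 9C.
U+10317: 4-byte form → F0 90 8C 97.
U+03A5: 2-byte form → CE A5.
U+16E6: 3-byte form → E1 9B A6.
U+C2E67: 4-byte form → F3 82 B9 A7.
U+2596: 3-byte form → E2 96 96.
Concatenated (20 bytes): F2 83 98 9C F0 90 8C 97 CE A5 E1 9B A6 F3 82 B9 A7 E2 96 96.

F2 83 98 9C F0 90 8C 97 CE A5 E1 9B A6 F3 82 B9 A7 E2 96 96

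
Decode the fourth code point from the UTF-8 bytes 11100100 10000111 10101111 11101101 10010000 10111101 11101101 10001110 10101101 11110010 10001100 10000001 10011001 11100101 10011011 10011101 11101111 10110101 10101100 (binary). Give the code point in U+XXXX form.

U+8C059

Offset 0: leading byte 0xE4 = 11100100 → 3-byte char #1 = E4 87 AF.
Offset 3: leading byte 0xED = 11101101 → 3-byte char #2 = ED 90 BD.
Offset 6: leading byte 0xED = 11101101 → 3-byte char #3 = ED 8E AD.
Offset 9: leading byte 0xF2 = 11110010 → 4-byte char #4 = F2 8C 81 99.
Leading byte 0xF2 = 11110010 matches 11110xxx → 4-byte sequence.
Byte 1: 0xF2 = 11110010, payload 010 (3 bits).
Byte 2: 0x8C = 10001100 (10xxxxxx ✓), payload 001100.
Byte 3: 0x81 = 10000001 (10xxxxxx ✓), payload 000001.
Byte 4: 0x99 = 10011001 (10xxxxxx ✓), payload 011001.
Concatenate: 010001100000001011001 = 0x8C059 (21 bits → U+8C059).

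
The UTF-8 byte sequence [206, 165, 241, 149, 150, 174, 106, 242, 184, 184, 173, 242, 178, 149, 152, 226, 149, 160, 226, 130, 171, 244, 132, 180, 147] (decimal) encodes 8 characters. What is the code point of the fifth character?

U+B2558

Offset 0: leading byte 0xCE = 11001110 → 2-byte char #1 = CE A5.
Offset 2: leading byte 0xF1 = 11110001 → 4-byte char #2 = F1 95 96 AE.
Offset 6: leading byte 0x6A = 01101010 → 1-byte char #3 = 6A.
Offset 7: leading byte 0xF2 = 11110010 → 4-byte char #4 = F2 B8 B8 AD.
Offset 11: leading byte 0xF2 = 11110010 → 4-byte char #5 = F2 B2 95 98.
Leading byte 0xF2 = 11110010 matches 11110xxx → 4-byte sequence.
Byte 1: 0xF2 = 11110010, payload 010 (3 bits).
Byte 2: 0xB2 = 10110010 (10xxxxxx ✓), payload 110010.
Byte 3: 0x95 = 10010101 (10xxxxxx ✓), payload 010101.
Byte 4: 0x98 = 10011000 (10xxxxxx ✓), payload 011000.
Concatenate: 010110010010101011000 = 0xB2558 (21 bits → U+B2558).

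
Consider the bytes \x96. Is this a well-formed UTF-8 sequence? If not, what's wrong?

Byte 0x96 = 10010110 has the form 10xxxxxx — a continuation byte — but there is no preceding leading byte.

invalid (continuation byte with no leading byte)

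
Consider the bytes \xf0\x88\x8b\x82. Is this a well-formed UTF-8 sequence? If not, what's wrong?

Leading byte 0xF0 = 11110000 → 4-byte form.
Continuation bytes all match 10xxxxxx. Payload decodes to 0x82C2.
But 0x82C2 < 0x10000, the minimum for a 4-byte sequence — this is an overlong encoding.

invalid (overlong encoding)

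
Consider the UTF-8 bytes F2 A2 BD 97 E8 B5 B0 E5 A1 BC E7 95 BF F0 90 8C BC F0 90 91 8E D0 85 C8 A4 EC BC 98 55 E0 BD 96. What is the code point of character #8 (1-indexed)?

Offset 0: leading byte 0xF2 = 11110010 → 4-byte char #1 = F2 A2 BD 97.
Offset 4: leading byte 0xE8 = 11101000 → 3-byte char #2 = E8 B5 B0.
Offset 7: leading byte 0xE5 = 11100101 → 3-byte char #3 = E5 A1 BC.
Offset 10: leading byte 0xE7 = 11100111 → 3-byte char #4 = E7 95 BF.
Offset 13: leading byte 0xF0 = 11110000 → 4-byte char #5 = F0 90 8C BC.
Offset 17: leading byte 0xF0 = 11110000 → 4-byte char #6 = F0 90 91 8E.
Offset 21: leading byte 0xD0 = 11010000 → 2-byte char #7 = D0 85.
Offset 23: leading byte 0xC8 = 11001000 → 2-byte char #8 = C8 A4.
Leading byte 0xC8 = 11001000 matches 110xxxxx → 2-byte sequence.
Byte 1: 0xC8 = 11001000, payload 01000 (5 bits).
Byte 2: 0xA4 = 10100100 (10xxxxxx ✓), payload 100100.
Concatenate: 01000100100 = 0x224 (11 bits → U+0224).

U+0224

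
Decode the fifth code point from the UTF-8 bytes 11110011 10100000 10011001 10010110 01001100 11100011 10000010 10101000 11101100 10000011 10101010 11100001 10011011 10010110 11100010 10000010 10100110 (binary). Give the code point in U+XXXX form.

U+16D6

Offset 0: leading byte 0xF3 = 11110011 → 4-byte char #1 = F3 A0 99 96.
Offset 4: leading byte 0x4C = 01001100 → 1-byte char #2 = 4C.
Offset 5: leading byte 0xE3 = 11100011 → 3-byte char #3 = E3 82 A8.
Offset 8: leading byte 0xEC = 11101100 → 3-byte char #4 = EC 83 AA.
Offset 11: leading byte 0xE1 = 11100001 → 3-byte char #5 = E1 9B 96.
Leading byte 0xE1 = 11100001 matches 1110xxxx → 3-byte sequence.
Byte 1: 0xE1 = 11100001, payload 0001 (4 bits).
Byte 2: 0x9B = 10011011 (10xxxxxx ✓), payload 011011.
Byte 3: 0x96 = 10010110 (10xxxxxx ✓), payload 010110.
Concatenate: 0001011011010110 = 0x16D6 (16 bits → U+16D6).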